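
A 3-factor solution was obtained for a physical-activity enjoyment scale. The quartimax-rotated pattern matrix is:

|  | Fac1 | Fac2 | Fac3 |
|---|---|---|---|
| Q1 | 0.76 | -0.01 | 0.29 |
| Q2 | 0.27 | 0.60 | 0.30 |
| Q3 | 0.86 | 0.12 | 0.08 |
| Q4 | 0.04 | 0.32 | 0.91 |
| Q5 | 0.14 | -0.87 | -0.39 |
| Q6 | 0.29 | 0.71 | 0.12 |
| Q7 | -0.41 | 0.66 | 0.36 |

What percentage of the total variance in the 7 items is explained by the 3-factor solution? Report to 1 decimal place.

SS loadings by factor: 1.6635, 2.1735, 1.3047; total = 5.1417.
Total variance with 7 standardized items is 7, so the solution explains 5.1417/7 = 0.7345 = 73.45%.

73.5%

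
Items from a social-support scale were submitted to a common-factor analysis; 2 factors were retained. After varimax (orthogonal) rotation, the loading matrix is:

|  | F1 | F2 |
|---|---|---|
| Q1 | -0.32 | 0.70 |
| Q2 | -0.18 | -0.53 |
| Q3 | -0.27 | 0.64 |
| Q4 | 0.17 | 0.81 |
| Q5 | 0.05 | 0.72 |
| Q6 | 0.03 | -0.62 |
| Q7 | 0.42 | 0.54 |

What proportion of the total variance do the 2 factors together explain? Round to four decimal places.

0.4925

Communalities: 0.5924, 0.3133, 0.4825, 0.6850, 0.5209, 0.3853, 0.4680; Σh² = 3.4474.
Total variance with 7 standardized items is 7, so the solution explains 3.4474/7 = 0.4925.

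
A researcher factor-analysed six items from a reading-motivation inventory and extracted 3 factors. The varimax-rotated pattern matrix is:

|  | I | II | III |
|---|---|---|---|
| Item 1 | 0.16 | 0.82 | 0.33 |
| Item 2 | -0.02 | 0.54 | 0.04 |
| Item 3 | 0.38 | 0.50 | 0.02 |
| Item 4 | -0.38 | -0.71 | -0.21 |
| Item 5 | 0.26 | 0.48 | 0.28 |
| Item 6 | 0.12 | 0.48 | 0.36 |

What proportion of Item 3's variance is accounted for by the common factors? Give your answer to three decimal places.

h² = 0.38² + 0.50² + 0.02² = 0.1444 + 0.2500 + 0.0004 = 0.3948

0.395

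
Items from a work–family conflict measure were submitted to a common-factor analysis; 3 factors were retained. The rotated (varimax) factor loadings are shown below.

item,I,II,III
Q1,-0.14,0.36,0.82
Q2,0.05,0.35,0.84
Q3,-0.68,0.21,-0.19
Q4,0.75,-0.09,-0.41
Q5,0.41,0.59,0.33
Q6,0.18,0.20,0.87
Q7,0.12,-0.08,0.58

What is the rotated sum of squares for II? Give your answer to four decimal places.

SS loadings for II = 0.36² + 0.35² + 0.21² + (-0.09)² + 0.59² + 0.20² + (-0.08)² = 0.1296 + 0.1225 + 0.0441 + 0.0081 + 0.3481 + 0.0400 + 0.0064 = 0.6988

0.6988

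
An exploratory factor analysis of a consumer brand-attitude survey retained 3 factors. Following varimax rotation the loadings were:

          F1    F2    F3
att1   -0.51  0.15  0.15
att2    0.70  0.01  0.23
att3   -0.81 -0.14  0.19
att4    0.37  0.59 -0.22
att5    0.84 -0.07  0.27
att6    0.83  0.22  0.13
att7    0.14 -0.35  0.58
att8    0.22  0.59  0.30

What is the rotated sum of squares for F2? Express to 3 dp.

SS loadings for F2 = 0.15² + 0.01² + (-0.14)² + 0.59² + (-0.07)² + 0.22² + (-0.35)² + 0.59² = 0.0225 + 0.0001 + 0.0196 + 0.3481 + 0.0049 + 0.0484 + 0.1225 + 0.3481 = 0.9142

0.914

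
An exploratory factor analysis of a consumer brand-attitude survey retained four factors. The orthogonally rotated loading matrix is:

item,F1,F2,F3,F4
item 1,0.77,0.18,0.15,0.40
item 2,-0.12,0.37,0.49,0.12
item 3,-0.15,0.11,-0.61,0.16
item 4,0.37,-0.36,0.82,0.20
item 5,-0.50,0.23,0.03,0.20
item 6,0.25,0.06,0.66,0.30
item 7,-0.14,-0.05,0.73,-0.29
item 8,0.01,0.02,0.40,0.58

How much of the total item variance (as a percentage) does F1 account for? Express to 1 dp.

SS loadings for F1 = 0.77² + (-0.12)² + (-0.15)² + 0.37² + (-0.50)² + 0.25² + (-0.14)² + 0.01² = 1.0989
With 8 standardized items, total variance = 8. Proportion = 1.0989/8 = 0.1374 → 13.74%.

13.7%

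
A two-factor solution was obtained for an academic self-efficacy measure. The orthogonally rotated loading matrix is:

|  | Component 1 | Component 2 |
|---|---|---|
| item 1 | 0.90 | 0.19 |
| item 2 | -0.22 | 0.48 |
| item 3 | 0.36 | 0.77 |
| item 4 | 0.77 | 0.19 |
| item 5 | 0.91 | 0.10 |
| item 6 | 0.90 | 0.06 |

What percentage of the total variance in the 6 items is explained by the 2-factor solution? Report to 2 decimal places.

Communalities: 0.8461, 0.2788, 0.7225, 0.6290, 0.8381, 0.8136; Σh² = 4.1281.
Total variance with 6 standardized items is 6, so the solution explains 4.1281/6 = 0.6880 = 68.80%.

68.80%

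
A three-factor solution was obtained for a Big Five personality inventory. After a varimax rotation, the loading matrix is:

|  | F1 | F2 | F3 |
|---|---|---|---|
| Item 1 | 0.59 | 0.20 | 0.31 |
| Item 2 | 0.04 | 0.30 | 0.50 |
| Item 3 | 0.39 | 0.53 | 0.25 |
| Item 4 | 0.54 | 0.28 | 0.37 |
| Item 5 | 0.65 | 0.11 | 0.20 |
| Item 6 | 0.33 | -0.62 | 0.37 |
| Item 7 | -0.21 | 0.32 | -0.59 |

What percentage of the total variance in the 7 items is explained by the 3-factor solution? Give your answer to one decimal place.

Communalities: 0.4842, 0.3416, 0.4955, 0.5069, 0.4746, 0.6302, 0.4946; Σh² = 3.4276.
Total variance with 7 standardized items is 7, so the solution explains 3.4276/7 = 0.4897 = 48.97%.

49.0%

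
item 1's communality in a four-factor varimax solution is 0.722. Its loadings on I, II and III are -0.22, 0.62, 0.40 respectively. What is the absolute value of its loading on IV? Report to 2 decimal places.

Under orthogonal rotation h² = Σλ², so λ_IV² = h² − (0.5928) = 0.722 − 0.5928 = 0.1292.
|λ| = √0.1292 = 0.3594.

0.36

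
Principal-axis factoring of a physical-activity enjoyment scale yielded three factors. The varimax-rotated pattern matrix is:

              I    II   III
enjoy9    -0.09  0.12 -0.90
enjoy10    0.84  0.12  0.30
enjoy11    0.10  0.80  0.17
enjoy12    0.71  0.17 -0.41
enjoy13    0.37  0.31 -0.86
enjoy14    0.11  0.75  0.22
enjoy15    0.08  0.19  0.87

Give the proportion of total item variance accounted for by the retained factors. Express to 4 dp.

SS loadings by factor: 1.3832, 1.3924, 2.6419; total = 5.4175.
Total variance with 7 standardized items is 7, so the solution explains 5.4175/7 = 0.7739.

0.7739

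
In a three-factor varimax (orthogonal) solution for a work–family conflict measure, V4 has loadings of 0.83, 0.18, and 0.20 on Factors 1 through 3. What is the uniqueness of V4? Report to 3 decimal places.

0.239

h² = 0.83² + 0.18² + 0.20² = 0.6889 + 0.0324 + 0.0400 = 0.7613
Uniqueness u² = 1 − h² = 1 − 0.7613 = 0.2387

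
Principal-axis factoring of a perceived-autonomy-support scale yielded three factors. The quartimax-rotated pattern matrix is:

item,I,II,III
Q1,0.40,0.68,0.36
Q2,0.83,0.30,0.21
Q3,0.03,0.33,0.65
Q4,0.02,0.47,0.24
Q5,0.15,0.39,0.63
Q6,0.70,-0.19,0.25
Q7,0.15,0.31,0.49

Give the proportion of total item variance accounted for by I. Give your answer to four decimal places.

SS loadings for I = 0.40² + 0.83² + 0.03² + 0.02² + 0.15² + 0.70² + 0.15² = 1.3852
Proportion of variance = 1.3852 / 7 = 0.1979.

0.1979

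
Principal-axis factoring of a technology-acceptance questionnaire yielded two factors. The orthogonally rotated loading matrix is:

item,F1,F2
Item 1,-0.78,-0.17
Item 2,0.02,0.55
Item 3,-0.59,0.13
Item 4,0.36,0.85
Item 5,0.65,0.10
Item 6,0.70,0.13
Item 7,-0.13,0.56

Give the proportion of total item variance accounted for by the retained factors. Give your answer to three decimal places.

Communalities: 0.6373, 0.3029, 0.3650, 0.8521, 0.4325, 0.5069, 0.3305; Σh² = 3.4272.
Total variance with 7 standardized items is 7, so the solution explains 3.4272/7 = 0.4896.

0.490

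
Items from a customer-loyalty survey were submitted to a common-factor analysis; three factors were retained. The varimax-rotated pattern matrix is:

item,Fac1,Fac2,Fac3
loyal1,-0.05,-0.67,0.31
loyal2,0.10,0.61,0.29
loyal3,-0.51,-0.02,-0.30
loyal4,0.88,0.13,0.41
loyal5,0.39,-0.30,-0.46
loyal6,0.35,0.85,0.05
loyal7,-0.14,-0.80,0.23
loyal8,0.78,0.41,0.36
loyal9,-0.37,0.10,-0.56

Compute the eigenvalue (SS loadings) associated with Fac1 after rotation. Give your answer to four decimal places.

SS loadings for Fac1 = (-0.05)² + 0.10² + (-0.51)² + 0.88² + 0.39² + 0.35² + (-0.14)² + 0.78² + (-0.37)² = 0.0025 + 0.0100 + 0.2601 + 0.7744 + 0.1521 + 0.1225 + 0.0196 + 0.6084 + 0.1369 = 2.0865

2.0865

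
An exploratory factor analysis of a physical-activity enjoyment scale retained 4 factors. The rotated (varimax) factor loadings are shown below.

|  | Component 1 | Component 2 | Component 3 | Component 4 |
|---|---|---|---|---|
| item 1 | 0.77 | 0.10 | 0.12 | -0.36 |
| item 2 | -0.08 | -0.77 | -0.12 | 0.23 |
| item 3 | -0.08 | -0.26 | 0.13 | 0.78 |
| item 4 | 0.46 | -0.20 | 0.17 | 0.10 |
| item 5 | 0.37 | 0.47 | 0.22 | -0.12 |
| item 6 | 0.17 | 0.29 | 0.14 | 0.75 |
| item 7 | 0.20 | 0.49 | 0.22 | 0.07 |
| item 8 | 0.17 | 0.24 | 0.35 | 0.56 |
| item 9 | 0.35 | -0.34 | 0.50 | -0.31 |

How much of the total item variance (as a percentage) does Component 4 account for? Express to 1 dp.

19.9%

SS loadings for Component 4 = (-0.36)² + 0.23² + 0.78² + 0.10² + (-0.12)² + 0.75² + 0.07² + 0.56² + (-0.31)² = 1.7924
With 9 standardized items, total variance = 9. Proportion = 1.7924/9 = 0.1992 → 19.92%.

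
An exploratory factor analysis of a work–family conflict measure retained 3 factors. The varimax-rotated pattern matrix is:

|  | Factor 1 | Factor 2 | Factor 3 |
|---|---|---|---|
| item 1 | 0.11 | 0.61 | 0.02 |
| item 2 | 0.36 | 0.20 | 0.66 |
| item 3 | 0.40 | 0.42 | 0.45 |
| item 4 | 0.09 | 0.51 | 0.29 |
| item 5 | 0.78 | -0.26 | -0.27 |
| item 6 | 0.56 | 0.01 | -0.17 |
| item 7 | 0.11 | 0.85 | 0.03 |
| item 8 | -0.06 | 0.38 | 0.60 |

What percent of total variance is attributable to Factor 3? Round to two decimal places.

14.82%

SS loadings for Factor 3 = 0.02² + 0.66² + 0.45² + 0.29² + (-0.27)² + (-0.17)² + 0.03² + 0.60² = 1.1853
With 8 standardized items, total variance = 8. Proportion = 1.1853/8 = 0.1482 → 14.82%.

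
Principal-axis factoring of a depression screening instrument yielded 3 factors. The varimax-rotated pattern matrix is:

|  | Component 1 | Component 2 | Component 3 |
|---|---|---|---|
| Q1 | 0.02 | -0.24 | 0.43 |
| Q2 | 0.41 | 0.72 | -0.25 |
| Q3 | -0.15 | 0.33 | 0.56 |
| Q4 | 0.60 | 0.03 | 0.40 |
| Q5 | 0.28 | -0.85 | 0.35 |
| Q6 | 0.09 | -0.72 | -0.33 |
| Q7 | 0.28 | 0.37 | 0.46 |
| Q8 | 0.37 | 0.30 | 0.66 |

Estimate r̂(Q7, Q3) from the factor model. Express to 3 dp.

0.338

r̂ = Σ λ_i·λ_j across factors = (0.28)(-0.15) + (0.37)(0.33) + (0.46)(0.56)
  = -0.0420 +0.1221 +0.2576 = 0.3377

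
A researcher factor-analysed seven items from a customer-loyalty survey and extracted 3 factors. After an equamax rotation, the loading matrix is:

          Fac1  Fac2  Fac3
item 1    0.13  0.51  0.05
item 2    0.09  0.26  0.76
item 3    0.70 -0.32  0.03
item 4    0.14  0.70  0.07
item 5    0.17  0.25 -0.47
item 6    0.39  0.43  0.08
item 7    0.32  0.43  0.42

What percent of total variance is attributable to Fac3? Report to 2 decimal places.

14.14%

SS loadings for Fac3 = 0.05² + 0.76² + 0.03² + 0.07² + (-0.47)² + 0.08² + 0.42² = 0.9896
With 7 standardized items, total variance = 7. Proportion = 0.9896/7 = 0.1414 → 14.14%.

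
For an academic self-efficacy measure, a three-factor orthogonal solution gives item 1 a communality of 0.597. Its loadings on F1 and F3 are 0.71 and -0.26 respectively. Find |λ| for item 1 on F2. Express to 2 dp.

0.16

Under orthogonal rotation h² = Σλ², so λ_F2² = h² − (0.5717) = 0.597 − 0.5717 = 0.0253.
|λ| = √0.0253 = 0.1591.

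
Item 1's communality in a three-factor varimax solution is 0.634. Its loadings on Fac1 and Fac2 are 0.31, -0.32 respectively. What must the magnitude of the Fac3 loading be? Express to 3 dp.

0.660

Under orthogonal rotation h² = Σλ², so λ_Fac3² = h² − (0.1985) = 0.634 − 0.1985 = 0.4355.
|λ| = √0.4355 = 0.6599.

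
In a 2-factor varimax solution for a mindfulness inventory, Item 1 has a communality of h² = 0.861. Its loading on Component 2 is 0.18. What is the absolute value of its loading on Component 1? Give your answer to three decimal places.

0.910

Under orthogonal rotation h² = Σλ², so λ_Component 1² = h² − (0.0324) = 0.861 − 0.0324 = 0.8286.
|λ| = √0.8286 = 0.9103.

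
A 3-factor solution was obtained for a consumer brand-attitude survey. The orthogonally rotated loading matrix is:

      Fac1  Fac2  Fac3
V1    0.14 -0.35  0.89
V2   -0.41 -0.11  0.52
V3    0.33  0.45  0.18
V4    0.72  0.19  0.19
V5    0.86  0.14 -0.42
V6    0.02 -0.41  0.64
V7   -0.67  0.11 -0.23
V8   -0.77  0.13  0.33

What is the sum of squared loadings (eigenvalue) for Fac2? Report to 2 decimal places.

SS loadings for Fac2 = (-0.35)² + (-0.11)² + 0.45² + 0.19² + 0.14² + (-0.41)² + 0.11² + 0.13² = 0.1225 + 0.0121 + 0.2025 + 0.0361 + 0.0196 + 0.1681 + 0.0121 + 0.0169 = 0.5899

0.59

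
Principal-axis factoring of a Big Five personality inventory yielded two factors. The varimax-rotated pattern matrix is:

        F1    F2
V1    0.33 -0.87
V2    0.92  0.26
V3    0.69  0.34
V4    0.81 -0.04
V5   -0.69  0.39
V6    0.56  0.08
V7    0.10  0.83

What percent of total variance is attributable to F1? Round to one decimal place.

41.2%

SS loadings for F1 = 0.33² + 0.92² + 0.69² + 0.81² + (-0.69)² + 0.56² + 0.10² = 2.8872
With 7 standardized items, total variance = 7. Proportion = 2.8872/7 = 0.4125 → 41.25%.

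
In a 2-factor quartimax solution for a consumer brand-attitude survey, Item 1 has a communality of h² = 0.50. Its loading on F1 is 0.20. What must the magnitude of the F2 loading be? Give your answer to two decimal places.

0.68

Under orthogonal rotation h² = Σλ², so λ_F2² = h² − (0.0400) = 0.50 − 0.0400 = 0.4600.
|λ| = √0.4600 = 0.6782.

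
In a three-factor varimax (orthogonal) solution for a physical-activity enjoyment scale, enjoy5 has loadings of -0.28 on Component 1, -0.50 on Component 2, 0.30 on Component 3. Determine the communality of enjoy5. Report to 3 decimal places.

h² = (-0.28)² + (-0.50)² + 0.30² = 0.0784 + 0.2500 + 0.0900 = 0.4184

0.418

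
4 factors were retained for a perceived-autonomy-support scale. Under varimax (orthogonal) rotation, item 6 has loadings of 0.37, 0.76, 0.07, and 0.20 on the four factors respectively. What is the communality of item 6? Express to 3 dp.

h² = 0.37² + 0.76² + 0.07² + 0.20² = 0.1369 + 0.5776 + 0.0049 + 0.0400 = 0.7594

0.759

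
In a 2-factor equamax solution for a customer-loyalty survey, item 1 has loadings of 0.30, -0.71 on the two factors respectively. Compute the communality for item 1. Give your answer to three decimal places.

h² = 0.30² + (-0.71)² = 0.0900 + 0.5041 = 0.5941

0.594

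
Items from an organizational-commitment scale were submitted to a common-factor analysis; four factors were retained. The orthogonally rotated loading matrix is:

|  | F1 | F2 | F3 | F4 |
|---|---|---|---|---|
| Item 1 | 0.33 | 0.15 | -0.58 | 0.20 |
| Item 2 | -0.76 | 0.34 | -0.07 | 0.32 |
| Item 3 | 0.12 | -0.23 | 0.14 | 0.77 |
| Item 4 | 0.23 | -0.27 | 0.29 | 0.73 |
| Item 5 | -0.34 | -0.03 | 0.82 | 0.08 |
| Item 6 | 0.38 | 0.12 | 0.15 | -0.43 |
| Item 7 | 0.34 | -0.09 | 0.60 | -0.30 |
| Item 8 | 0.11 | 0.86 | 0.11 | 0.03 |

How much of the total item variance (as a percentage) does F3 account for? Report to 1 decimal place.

18.9%

SS loadings for F3 = (-0.58)² + (-0.07)² + 0.14² + 0.29² + 0.82² + 0.15² + 0.60² + 0.11² = 1.5120
With 8 standardized items, total variance = 8. Proportion = 1.5120/8 = 0.1890 → 18.90%.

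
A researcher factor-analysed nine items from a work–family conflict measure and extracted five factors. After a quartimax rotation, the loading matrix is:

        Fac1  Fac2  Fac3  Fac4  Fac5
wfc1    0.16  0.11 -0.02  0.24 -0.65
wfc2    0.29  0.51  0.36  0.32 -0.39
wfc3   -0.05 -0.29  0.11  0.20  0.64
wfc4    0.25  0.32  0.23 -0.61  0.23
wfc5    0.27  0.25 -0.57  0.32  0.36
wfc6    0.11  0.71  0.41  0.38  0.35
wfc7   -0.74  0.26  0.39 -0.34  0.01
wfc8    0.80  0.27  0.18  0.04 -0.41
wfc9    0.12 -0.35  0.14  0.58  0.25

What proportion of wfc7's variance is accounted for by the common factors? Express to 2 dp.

0.88

h² = (-0.74)² + 0.26² + 0.39² + (-0.34)² + 0.01² = 0.5476 + 0.0676 + 0.1521 + 0.1156 + 0.0001 = 0.8830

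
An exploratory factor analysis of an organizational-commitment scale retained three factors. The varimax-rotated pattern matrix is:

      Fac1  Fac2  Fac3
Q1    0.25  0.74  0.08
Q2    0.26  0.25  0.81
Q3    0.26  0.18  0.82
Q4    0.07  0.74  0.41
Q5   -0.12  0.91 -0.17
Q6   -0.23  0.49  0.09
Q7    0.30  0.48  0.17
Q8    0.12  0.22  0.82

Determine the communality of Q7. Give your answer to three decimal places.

0.349

h² = 0.30² + 0.48² + 0.17² = 0.0900 + 0.2304 + 0.0289 = 0.3493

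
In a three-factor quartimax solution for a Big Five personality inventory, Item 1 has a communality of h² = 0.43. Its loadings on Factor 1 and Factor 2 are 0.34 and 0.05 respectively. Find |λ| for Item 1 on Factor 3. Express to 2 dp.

0.56

Under orthogonal rotation h² = Σλ², so λ_Factor 3² = h² − (0.1181) = 0.43 − 0.1181 = 0.3119.
|λ| = √0.3119 = 0.5585.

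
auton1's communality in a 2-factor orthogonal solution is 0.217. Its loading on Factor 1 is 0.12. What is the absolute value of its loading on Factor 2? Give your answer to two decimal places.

0.45

Under orthogonal rotation h² = Σλ², so λ_Factor 2² = h² − (0.0144) = 0.217 − 0.0144 = 0.2026.
|λ| = √0.2026 = 0.4501.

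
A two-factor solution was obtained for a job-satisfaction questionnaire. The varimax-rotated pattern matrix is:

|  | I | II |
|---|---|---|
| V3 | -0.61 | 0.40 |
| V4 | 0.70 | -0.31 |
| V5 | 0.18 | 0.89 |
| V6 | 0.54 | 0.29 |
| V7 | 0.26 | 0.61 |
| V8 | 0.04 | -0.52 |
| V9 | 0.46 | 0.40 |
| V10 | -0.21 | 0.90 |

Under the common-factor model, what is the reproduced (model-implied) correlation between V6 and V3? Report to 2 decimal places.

r̂ = Σ λ_i·λ_j across factors = (0.54)(-0.61) + (0.29)(0.40)
  = -0.3294 +0.1160 = -0.2134

-0.21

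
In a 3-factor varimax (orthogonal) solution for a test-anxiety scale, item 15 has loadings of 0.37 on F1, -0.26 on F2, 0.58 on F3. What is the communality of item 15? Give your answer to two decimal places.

h² = 0.37² + (-0.26)² + 0.58² = 0.1369 + 0.0676 + 0.3364 = 0.5409

0.54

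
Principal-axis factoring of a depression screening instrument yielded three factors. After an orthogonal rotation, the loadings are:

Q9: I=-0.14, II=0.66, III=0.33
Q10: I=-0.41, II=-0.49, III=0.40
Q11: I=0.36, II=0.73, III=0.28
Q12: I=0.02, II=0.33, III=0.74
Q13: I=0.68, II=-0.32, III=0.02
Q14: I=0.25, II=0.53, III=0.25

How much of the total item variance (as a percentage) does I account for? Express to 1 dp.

SS loadings for I = (-0.14)² + (-0.41)² + 0.36² + 0.02² + 0.68² + 0.25² = 0.8426
With 6 standardized items, total variance = 6. Proportion = 0.8426/6 = 0.1404 → 14.04%.

14.0%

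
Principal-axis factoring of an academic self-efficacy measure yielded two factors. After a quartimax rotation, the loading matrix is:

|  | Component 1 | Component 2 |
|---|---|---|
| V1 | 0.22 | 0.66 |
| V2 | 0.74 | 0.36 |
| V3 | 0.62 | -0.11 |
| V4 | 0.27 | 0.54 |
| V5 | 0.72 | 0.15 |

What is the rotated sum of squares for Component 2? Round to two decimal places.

0.89

SS loadings for Component 2 = 0.66² + 0.36² + (-0.11)² + 0.54² + 0.15² = 0.4356 + 0.1296 + 0.0121 + 0.2916 + 0.0225 = 0.8914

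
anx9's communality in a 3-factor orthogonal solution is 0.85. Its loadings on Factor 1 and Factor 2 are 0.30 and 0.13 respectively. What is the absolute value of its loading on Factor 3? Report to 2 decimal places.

0.86

Under orthogonal rotation h² = Σλ², so λ_Factor 3² = h² − (0.1069) = 0.85 − 0.1069 = 0.7431.
|λ| = √0.7431 = 0.8620.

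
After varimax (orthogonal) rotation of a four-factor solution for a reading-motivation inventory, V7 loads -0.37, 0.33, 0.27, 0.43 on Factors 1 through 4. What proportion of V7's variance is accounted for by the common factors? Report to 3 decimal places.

0.504

h² = (-0.37)² + 0.33² + 0.27² + 0.43² = 0.1369 + 0.1089 + 0.0729 + 0.1849 = 0.5036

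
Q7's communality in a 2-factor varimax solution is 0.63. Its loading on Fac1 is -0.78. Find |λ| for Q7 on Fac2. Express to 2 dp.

0.15

Under orthogonal rotation h² = Σλ², so λ_Fac2² = h² − (0.6084) = 0.63 − 0.6084 = 0.0216.
|λ| = √0.0216 = 0.1470.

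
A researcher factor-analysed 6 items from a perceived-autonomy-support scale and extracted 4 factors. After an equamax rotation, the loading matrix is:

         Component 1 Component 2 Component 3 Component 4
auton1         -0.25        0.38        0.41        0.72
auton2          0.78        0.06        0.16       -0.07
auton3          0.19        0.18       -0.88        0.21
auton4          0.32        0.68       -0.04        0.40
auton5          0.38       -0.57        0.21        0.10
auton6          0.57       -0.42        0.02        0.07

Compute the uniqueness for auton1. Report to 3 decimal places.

h² = (-0.25)² + 0.38² + 0.41² + 0.72² = 0.0625 + 0.1444 + 0.1681 + 0.5184 = 0.8934
Uniqueness u² = 1 − h² = 1 − 0.8934 = 0.1066

0.107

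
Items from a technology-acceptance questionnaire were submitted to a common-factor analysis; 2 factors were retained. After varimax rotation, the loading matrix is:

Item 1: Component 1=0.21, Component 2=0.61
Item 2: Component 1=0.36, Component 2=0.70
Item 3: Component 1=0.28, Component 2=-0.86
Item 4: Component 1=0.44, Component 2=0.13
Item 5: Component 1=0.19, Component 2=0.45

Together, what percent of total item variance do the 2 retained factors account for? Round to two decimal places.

Communalities: 0.4162, 0.6196, 0.8180, 0.2105, 0.2386; Σh² = 2.3029.
Total variance with 5 standardized items is 5, so the solution explains 2.3029/5 = 0.4606 = 46.06%.

46.06%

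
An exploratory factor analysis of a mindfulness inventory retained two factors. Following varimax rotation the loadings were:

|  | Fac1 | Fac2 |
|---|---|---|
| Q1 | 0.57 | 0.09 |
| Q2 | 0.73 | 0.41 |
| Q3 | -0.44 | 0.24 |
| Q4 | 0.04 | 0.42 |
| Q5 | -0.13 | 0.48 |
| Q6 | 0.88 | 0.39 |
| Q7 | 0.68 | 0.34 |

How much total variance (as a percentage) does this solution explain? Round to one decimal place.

SS loadings by factor: 2.3067, 0.9083; total = 3.2150.
Total variance with 7 standardized items is 7, so the solution explains 3.2150/7 = 0.4593 = 45.93%.

45.9%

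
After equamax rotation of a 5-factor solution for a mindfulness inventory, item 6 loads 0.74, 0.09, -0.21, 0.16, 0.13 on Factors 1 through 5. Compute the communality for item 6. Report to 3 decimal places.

h² = 0.74² + 0.09² + (-0.21)² + 0.16² + 0.13² = 0.5476 + 0.0081 + 0.0441 + 0.0256 + 0.0169 = 0.6423

0.642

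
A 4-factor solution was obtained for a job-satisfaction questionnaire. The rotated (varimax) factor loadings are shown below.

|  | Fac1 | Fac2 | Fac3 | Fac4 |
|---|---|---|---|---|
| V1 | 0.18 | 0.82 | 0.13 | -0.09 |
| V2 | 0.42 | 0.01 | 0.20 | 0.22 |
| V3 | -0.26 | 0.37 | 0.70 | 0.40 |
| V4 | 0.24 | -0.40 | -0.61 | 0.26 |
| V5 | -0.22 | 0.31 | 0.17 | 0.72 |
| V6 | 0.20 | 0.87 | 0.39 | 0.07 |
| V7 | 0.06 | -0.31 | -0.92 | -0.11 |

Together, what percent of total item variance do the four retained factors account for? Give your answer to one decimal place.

73.0%

Communalities: 0.7298, 0.2649, 0.8545, 0.6573, 0.6918, 0.9539, 0.9582; Σh² = 5.1104.
Total variance with 7 standardized items is 7, so the solution explains 5.1104/7 = 0.7301 = 73.01%.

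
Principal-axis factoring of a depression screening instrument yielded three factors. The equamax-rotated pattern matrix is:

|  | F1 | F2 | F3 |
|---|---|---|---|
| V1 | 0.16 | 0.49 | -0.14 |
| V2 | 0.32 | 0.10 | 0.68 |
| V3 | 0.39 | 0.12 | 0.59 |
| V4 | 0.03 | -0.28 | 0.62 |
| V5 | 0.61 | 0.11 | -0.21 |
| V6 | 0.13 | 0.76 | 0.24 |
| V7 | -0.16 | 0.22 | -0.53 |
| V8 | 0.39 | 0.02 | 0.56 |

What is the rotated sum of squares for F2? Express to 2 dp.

0.98

SS loadings for F2 = 0.49² + 0.10² + 0.12² + (-0.28)² + 0.11² + 0.76² + 0.22² + 0.02² = 0.2401 + 0.0100 + 0.0144 + 0.0784 + 0.0121 + 0.5776 + 0.0484 + 0.0004 = 0.9814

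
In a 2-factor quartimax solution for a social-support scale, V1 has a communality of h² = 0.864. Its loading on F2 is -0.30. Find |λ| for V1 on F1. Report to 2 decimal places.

0.88

Under orthogonal rotation h² = Σλ², so λ_F1² = h² − (0.0900) = 0.864 − 0.0900 = 0.7740.
|λ| = √0.7740 = 0.8798.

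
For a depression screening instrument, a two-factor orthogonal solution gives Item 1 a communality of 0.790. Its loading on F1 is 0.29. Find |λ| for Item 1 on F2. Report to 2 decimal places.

Under orthogonal rotation h² = Σλ², so λ_F2² = h² − (0.0841) = 0.790 − 0.0841 = 0.7059.
|λ| = √0.7059 = 0.8402.

0.84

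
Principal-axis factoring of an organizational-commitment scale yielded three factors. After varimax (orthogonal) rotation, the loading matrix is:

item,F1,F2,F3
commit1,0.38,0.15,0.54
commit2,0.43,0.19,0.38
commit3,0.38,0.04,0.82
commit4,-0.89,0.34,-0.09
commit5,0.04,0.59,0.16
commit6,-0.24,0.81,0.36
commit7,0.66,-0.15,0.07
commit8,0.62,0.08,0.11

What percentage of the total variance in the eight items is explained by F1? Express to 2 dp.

26.81%

SS loadings for F1 = 0.38² + 0.43² + 0.38² + (-0.89)² + 0.04² + (-0.24)² + 0.66² + 0.62² = 2.1450
With 8 standardized items, total variance = 8. Proportion = 2.1450/8 = 0.2681 → 26.81%.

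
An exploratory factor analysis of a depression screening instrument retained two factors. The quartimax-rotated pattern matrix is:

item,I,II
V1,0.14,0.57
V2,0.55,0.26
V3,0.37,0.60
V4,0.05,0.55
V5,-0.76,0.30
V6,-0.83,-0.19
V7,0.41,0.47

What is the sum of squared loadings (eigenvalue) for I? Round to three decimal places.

1.896

SS loadings for I = 0.14² + 0.55² + 0.37² + 0.05² + (-0.76)² + (-0.83)² + 0.41² = 0.0196 + 0.3025 + 0.1369 + 0.0025 + 0.5776 + 0.6889 + 0.1681 = 1.8961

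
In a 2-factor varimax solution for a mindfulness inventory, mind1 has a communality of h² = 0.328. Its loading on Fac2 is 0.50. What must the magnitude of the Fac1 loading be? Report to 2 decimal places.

Under orthogonal rotation h² = Σλ², so λ_Fac1² = h² − (0.2500) = 0.328 − 0.2500 = 0.0780.
|λ| = √0.0780 = 0.2793.

0.28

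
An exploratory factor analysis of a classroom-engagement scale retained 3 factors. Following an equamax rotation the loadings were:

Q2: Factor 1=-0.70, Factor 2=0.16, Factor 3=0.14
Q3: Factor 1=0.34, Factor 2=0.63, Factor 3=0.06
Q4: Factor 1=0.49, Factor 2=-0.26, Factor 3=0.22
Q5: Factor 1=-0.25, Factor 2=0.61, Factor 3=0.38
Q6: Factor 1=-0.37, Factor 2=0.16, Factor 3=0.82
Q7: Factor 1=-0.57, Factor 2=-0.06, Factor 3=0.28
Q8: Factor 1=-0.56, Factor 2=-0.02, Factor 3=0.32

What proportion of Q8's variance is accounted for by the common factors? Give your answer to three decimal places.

h² = (-0.56)² + (-0.02)² + 0.32² = 0.3136 + 0.0004 + 0.1024 = 0.4164

0.416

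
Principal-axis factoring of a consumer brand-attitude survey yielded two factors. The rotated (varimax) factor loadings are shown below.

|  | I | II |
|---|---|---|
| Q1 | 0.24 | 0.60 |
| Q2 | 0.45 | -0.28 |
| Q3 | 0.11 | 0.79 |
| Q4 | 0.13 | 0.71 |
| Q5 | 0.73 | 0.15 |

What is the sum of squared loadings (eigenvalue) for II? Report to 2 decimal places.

SS loadings for II = 0.60² + (-0.28)² + 0.79² + 0.71² + 0.15² = 0.3600 + 0.0784 + 0.6241 + 0.5041 + 0.0225 = 1.5891

1.59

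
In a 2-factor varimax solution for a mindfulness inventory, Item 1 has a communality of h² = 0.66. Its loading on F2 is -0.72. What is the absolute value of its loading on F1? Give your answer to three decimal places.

Under orthogonal rotation h² = Σλ², so λ_F1² = h² − (0.5184) = 0.66 − 0.5184 = 0.1416.
|λ| = √0.1416 = 0.3763.

0.376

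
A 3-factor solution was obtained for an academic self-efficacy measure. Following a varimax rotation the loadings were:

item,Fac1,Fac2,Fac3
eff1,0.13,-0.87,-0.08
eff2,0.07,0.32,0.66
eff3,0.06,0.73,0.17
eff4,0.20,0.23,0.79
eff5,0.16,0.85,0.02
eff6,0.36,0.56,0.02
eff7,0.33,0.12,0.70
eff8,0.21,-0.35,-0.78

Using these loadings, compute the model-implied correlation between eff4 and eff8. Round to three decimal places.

-0.655

r̂ = Σ λ_i·λ_j across factors = (0.20)(0.21) + (0.23)(-0.35) + (0.79)(-0.78)
  = +0.0420 -0.0805 -0.6162 = -0.6547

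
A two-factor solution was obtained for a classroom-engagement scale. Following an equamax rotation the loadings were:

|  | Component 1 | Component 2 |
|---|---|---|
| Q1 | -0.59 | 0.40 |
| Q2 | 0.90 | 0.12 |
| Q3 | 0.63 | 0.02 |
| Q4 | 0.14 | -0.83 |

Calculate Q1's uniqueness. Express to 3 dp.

0.492

h² = (-0.59)² + 0.40² = 0.3481 + 0.1600 = 0.5081
Uniqueness u² = 1 − h² = 1 − 0.5081 = 0.4919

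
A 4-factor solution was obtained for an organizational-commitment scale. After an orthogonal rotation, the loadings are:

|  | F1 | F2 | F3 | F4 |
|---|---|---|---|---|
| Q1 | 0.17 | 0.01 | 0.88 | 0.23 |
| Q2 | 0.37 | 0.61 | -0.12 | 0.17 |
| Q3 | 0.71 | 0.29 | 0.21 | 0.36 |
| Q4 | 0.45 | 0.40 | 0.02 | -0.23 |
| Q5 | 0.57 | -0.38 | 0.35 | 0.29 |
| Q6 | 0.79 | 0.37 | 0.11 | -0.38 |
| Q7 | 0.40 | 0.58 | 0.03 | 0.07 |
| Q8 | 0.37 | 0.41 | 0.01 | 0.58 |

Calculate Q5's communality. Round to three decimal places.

h² = 0.57² + (-0.38)² + 0.35² + 0.29² = 0.3249 + 0.1444 + 0.1225 + 0.0841 = 0.6759

0.676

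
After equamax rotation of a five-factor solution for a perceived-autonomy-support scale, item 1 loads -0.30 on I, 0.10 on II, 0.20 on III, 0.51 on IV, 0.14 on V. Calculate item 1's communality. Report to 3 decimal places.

h² = (-0.30)² + 0.10² + 0.20² + 0.51² + 0.14² = 0.0900 + 0.0100 + 0.0400 + 0.2601 + 0.0196 = 0.4197

0.420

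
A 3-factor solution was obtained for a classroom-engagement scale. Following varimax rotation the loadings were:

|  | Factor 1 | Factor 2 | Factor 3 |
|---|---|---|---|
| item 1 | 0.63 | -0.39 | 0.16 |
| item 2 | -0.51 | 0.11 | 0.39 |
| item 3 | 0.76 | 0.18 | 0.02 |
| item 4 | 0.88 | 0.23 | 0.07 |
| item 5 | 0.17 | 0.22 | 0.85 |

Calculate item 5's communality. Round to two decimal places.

0.80

h² = 0.17² + 0.22² + 0.85² = 0.0289 + 0.0484 + 0.7225 = 0.7998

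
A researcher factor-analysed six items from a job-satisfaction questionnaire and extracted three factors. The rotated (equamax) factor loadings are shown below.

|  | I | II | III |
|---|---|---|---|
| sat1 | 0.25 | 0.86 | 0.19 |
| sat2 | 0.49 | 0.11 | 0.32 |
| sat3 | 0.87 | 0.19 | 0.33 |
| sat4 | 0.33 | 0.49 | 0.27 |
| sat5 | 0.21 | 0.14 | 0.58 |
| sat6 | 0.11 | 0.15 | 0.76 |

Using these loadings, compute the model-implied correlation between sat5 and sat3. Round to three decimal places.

0.401

r̂ = Σ λ_i·λ_j across factors = (0.21)(0.87) + (0.14)(0.19) + (0.58)(0.33)
  = +0.1827 +0.0266 +0.1914 = 0.4007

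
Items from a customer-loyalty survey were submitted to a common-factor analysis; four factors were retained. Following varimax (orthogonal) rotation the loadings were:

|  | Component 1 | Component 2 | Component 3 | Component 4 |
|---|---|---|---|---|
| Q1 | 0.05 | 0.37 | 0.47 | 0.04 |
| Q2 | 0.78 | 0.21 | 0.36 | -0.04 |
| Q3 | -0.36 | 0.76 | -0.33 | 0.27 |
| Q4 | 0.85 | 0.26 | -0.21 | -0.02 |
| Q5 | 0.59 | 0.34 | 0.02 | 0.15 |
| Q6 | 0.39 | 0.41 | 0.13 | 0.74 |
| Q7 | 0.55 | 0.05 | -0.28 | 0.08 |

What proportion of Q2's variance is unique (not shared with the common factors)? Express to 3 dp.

0.216

h² = 0.78² + 0.21² + 0.36² + (-0.04)² = 0.6084 + 0.0441 + 0.1296 + 0.0016 = 0.7837
Uniqueness u² = 1 − h² = 1 − 0.7837 = 0.2163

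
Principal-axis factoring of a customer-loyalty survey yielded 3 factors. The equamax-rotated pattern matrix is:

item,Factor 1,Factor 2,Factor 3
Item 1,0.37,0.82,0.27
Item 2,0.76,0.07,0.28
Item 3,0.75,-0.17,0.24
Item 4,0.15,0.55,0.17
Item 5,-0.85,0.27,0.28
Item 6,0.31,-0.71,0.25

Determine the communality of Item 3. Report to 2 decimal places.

h² = 0.75² + (-0.17)² + 0.24² = 0.5625 + 0.0289 + 0.0576 = 0.6490

0.65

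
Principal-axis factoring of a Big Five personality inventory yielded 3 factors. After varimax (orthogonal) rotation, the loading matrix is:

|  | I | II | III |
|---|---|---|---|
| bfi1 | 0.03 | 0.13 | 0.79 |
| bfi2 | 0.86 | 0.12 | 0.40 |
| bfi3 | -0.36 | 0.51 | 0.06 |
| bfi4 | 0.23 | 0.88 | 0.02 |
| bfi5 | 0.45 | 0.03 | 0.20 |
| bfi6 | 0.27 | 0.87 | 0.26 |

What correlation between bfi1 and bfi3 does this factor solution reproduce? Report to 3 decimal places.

0.103

r̂ = Σ λ_i·λ_j across factors = (0.03)(-0.36) + (0.13)(0.51) + (0.79)(0.06)
  = -0.0108 +0.0663 +0.0474 = 0.1029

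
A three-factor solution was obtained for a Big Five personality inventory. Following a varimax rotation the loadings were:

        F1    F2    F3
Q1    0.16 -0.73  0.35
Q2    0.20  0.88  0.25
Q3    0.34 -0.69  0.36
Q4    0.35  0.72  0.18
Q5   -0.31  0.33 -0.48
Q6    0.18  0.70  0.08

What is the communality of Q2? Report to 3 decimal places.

h² = 0.20² + 0.88² + 0.25² = 0.0400 + 0.7744 + 0.0625 = 0.8769

0.877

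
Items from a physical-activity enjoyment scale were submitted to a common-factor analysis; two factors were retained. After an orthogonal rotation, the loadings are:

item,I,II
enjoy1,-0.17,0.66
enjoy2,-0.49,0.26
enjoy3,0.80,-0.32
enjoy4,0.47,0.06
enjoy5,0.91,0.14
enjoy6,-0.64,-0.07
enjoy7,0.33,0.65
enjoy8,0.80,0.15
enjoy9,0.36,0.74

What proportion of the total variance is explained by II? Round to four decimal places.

SS loadings for II = 0.66² + 0.26² + (-0.32)² + 0.06² + 0.14² + (-0.07)² + 0.65² + 0.15² + 0.74² = 1.6263
Proportion of variance = 1.6263 / 9 = 0.1807.

0.1807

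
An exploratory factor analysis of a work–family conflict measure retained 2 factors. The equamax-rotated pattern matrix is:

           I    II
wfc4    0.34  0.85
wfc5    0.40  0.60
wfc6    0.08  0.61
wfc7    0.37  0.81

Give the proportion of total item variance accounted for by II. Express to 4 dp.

SS loadings for II = 0.85² + 0.60² + 0.61² + 0.81² = 2.1107
Proportion of variance = 2.1107 / 4 = 0.5277.

0.5277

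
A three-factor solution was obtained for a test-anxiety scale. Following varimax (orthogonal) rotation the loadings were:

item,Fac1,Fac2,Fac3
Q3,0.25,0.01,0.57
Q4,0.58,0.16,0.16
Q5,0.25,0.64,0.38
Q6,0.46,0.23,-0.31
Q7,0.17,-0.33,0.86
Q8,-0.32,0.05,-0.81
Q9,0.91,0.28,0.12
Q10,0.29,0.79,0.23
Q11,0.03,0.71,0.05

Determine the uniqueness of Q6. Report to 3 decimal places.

0.639

h² = 0.46² + 0.23² + (-0.31)² = 0.2116 + 0.0529 + 0.0961 = 0.3606
Uniqueness u² = 1 − h² = 1 − 0.3606 = 0.6394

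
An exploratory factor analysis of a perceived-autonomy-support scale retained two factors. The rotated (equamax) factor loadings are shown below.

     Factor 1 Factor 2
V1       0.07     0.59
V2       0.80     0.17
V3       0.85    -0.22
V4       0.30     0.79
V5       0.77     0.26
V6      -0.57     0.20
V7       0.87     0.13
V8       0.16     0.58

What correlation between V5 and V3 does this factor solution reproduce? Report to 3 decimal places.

r̂ = Σ λ_i·λ_j across factors = (0.77)(0.85) + (0.26)(-0.22)
  = +0.6545 -0.0572 = 0.5973

0.597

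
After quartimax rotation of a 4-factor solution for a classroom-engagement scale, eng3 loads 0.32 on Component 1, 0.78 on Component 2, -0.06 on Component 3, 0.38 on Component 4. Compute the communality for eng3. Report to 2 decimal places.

h² = 0.32² + 0.78² + (-0.06)² + 0.38² = 0.1024 + 0.6084 + 0.0036 + 0.1444 = 0.8588

0.86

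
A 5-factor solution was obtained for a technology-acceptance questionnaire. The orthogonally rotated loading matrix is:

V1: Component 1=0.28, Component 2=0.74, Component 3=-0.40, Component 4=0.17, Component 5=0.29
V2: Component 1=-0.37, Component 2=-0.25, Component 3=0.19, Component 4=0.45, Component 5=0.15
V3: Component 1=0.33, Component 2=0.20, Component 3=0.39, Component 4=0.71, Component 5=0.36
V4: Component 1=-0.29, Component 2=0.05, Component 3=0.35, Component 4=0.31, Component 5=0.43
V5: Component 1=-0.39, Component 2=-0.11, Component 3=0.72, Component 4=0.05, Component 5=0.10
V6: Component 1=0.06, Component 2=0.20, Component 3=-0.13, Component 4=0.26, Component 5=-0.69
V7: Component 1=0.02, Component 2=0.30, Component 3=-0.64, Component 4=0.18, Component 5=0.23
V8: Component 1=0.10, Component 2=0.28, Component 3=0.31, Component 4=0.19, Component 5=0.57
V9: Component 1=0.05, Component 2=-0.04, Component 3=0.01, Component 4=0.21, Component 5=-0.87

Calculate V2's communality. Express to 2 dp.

h² = (-0.37)² + (-0.25)² + 0.19² + 0.45² + 0.15² = 0.1369 + 0.0625 + 0.0361 + 0.2025 + 0.0225 = 0.4605

0.46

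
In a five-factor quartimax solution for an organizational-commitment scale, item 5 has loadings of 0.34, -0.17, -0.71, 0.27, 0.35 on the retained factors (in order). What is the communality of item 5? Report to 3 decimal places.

h² = 0.34² + (-0.17)² + (-0.71)² + 0.27² + 0.35² = 0.1156 + 0.0289 + 0.5041 + 0.0729 + 0.1225 = 0.8440

0.844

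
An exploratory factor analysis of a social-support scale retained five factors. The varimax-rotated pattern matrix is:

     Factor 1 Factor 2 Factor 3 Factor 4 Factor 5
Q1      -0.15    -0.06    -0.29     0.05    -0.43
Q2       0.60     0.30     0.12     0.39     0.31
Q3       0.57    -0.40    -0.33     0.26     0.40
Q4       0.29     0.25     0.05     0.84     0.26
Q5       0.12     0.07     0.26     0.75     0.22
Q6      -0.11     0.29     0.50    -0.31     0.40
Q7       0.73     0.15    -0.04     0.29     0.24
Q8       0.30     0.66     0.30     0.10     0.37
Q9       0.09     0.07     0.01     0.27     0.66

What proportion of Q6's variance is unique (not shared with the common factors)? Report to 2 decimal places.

0.40

h² = (-0.11)² + 0.29² + 0.50² + (-0.31)² + 0.40² = 0.0121 + 0.0841 + 0.2500 + 0.0961 + 0.1600 = 0.6023
Uniqueness u² = 1 − h² = 1 − 0.6023 = 0.3977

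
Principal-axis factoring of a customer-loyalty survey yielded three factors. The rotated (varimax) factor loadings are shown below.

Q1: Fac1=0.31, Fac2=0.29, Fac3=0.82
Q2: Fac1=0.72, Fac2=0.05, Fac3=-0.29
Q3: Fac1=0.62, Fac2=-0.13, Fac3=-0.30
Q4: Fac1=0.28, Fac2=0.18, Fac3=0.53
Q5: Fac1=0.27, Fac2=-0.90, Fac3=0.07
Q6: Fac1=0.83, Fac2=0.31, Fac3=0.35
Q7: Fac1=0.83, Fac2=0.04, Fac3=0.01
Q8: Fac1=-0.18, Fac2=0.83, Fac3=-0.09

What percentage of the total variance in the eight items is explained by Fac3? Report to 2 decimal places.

SS loadings for Fac3 = 0.82² + (-0.29)² + (-0.30)² + 0.53² + 0.07² + 0.35² + 0.01² + (-0.09)² = 1.2630
With 8 standardized items, total variance = 8. Proportion = 1.2630/8 = 0.1579 → 15.79%.

15.79%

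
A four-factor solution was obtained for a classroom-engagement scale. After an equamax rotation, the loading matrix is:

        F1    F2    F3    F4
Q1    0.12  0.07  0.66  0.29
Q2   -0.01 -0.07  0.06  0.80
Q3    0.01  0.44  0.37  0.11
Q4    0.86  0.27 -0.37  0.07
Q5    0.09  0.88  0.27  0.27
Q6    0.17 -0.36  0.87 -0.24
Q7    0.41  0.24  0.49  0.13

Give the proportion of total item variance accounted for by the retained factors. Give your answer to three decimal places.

0.696

SS loadings by factor: 0.9593, 1.2379, 1.7829, 0.8885; total = 4.8686.
Total variance with 7 standardized items is 7, so the solution explains 4.8686/7 = 0.6955.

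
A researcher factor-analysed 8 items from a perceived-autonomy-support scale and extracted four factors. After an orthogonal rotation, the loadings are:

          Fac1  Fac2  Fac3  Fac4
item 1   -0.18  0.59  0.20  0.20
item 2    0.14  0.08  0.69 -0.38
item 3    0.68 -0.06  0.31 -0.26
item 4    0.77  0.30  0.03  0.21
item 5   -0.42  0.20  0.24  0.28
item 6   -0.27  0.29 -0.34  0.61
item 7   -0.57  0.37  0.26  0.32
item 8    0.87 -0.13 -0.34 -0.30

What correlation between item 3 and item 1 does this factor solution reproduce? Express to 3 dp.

r̂ = Σ λ_i·λ_j across factors = (0.68)(-0.18) + (-0.06)(0.59) + (0.31)(0.20) + (-0.26)(0.20)
  = -0.1224 -0.0354 +0.0620 -0.0520 = -0.1478

-0.148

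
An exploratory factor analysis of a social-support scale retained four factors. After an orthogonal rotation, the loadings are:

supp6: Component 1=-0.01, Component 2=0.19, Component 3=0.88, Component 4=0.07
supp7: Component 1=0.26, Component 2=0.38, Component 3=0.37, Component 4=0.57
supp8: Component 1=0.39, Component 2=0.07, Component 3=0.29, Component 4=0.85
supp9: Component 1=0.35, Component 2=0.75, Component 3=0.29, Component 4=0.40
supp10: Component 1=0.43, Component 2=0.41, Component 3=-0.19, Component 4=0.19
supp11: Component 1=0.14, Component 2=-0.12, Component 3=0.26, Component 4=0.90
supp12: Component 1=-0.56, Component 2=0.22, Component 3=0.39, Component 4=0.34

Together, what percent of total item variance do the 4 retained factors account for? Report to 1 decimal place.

76.4%

SS loadings by factor: 0.8604, 0.9788, 1.3353, 2.1740; total = 5.3485.
Total variance with 7 standardized items is 7, so the solution explains 5.3485/7 = 0.7641 = 76.41%.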